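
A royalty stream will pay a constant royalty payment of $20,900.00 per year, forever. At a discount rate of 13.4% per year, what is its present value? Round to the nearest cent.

Level perpetuity: PV = C / r = $20,900.00 / 0.134 = $155,970.15

$155970.15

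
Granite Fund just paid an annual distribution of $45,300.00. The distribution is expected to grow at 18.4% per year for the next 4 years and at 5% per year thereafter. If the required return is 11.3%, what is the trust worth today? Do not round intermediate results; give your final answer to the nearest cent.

D_1 = 53635.20000
D_2 = 63504.07680
D_3 = 75188.82693
D_4 = 89023.57109
Terminal value at year 4: TV = D_4×(1+g_2)/(r−g_2) = 93474.74964/0.063 = 1483726.18478
P_0 = D_1/(1+r)^1 + D_2/(1+r)^2 + D_3/(1+r)^3 + D_4/(1+r)^4 + TV/(1+r)^4
    = 48189.75741 + 51263.85694 + 54534.05806 + 58012.87039 + 966881.17313 = 1178881.71593

$1178881.72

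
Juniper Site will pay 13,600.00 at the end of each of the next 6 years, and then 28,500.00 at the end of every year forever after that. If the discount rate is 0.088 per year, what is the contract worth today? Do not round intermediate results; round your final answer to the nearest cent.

PV of 6-year annuity: 13,600.00 × [1 − (1+0.088)^−6] / 0.088 = 61374.00246
Perpetuity value at year 6: 28,500.00 / 0.088 = 323863.63636
PV of perpetuity: 323863.63636 / (1+0.088)^6 = 195248.99885
Total PV = 61374.00246 + 195248.99885 = 256623.00131

256623.00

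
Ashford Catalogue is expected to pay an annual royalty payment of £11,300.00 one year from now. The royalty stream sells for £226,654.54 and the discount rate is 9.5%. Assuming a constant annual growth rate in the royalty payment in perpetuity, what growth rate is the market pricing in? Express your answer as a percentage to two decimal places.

4.51%

P = D₁/(r−g) ⇒ g = r − D₁/P = 0.095 − £11,300.00/£226,654.54 = 0.045144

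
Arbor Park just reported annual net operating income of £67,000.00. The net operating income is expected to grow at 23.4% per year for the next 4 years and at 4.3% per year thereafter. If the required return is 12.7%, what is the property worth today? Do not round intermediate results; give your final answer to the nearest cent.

D_1 = 82678.00000
D_2 = 102024.65200
D_3 = 125898.42057
D_4 = 155358.65098
Terminal value at year 4: TV = D_4×(1+g_2)/(r−g_2) = 162039.07297/0.084 = 1929036.58301
P_0 = D_1/(1+r)^1 + D_2/(1+r)^2 + D_3/(1+r)^3 + D_4/(1+r)^4 + TV/(1+r)^4
    = 73361.13576 + 80326.21253 + 87952.56989 + 96302.99134 + 1195762.14253 = 1533705.05206

£1533705.05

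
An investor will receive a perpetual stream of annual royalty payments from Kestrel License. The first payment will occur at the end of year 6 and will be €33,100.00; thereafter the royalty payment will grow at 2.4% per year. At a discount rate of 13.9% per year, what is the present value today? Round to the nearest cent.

Value at end of year 5: C₁ / (r − g) = €33,100.00 / (0.139 − 0.024) = €287,826.0870
Discount to today: PV = €287,826.0870 / (1 + 0.139)^5 = €287,826.0870 / 1.916985 = €150,145.23

€150145.23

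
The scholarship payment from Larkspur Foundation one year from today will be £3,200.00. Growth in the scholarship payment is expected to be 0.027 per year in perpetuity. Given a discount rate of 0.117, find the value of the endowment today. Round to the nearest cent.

£35555.56

Growing perpetuity: P = D₁ / (r − g) = £3,200.0000 / (0.117 − 0.027) = £35,555.56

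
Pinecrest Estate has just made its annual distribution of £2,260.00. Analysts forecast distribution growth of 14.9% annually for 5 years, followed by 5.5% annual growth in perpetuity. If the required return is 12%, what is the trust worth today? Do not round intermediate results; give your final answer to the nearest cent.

£53891.53

D_1 = 2596.74000
D_2 = 2983.65426
D_3 = 3428.21874
D_4 = 3939.02334
D_5 = 4525.93782
Terminal value at year 5: TV = D_5×(1+g_2)/(r−g_2) = 4774.86439/0.065 = 73459.45223
P_0 = D_1/(1+r)^1 + D_2/(1+r)^2 + D_3/(1+r)^3 + D_4/(1+r)^4 + D_5/(1+r)^5 + TV/(1+r)^5
    = 2318.51786 + 2378.55091 + 2440.13839 + 2503.32054 + 2568.13866 + 41682.86600 = 53891.53236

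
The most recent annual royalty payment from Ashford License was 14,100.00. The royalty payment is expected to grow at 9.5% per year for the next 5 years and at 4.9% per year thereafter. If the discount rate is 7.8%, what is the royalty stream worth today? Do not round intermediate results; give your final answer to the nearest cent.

D_1 = 15439.50000
D_2 = 16906.25250
D_3 = 18512.34649
D_4 = 20271.01940
D_5 = 22196.76625
Terminal value at year 5: TV = D_5×(1+g_2)/(r−g_2) = 23284.40779/0.029 = 802910.61356
P_0 = D_1/(1+r)^1 + D_2/(1+r)^2 + D_3/(1+r)^3 + D_4/(1+r)^4 + D_5/(1+r)^5 + TV/(1+r)^5
    = 14322.35622 + 14548.21898 + 14777.64358 + 15010.68620 + 15247.40388 + 551535.40248 = 625441.71132

625441.71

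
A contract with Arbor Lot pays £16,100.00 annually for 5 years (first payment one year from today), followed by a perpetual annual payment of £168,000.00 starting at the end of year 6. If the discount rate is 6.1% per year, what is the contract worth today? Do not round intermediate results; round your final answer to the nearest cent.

PV of 5-year annuity: £16,100.00 × [1 − (1+0.061)^−5] / 0.061 = 67634.95872
Perpetuity value at year 5: £168,000.00 / 0.061 = 2754098.36066
PV of perpetuity: 2754098.36066 / (1+0.061)^5 = 2048342.26966
Total PV = 67634.95872 + 2048342.26966 = 2115977.22838

£2115977.23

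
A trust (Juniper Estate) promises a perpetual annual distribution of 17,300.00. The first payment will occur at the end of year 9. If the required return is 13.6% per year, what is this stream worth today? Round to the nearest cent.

45864.91

Value at end of year 8: C / r = 17,300.00 / 0.136 = 127,205.8824
Discount to today: PV = 127,205.8824 / (1 + 0.136)^8 = 127,205.8824 / 2.773490 = 45,864.91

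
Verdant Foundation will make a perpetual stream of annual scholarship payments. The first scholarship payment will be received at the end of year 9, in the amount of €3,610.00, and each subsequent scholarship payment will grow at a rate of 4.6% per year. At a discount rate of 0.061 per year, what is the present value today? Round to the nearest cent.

€149862.46

Value at end of year 8: C₁ / (r − g) = €3,610.00 / (0.061 − 0.046) = €240,666.6667
Discount to today: PV = €240,666.6667 / (1 + 0.061)^8 = €240,666.6667 / 1.605917 = €149,862.46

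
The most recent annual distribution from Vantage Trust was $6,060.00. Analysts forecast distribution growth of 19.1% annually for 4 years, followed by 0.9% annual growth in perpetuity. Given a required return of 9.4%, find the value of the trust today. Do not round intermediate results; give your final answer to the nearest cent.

D_1 = 7217.46000
D_2 = 8595.99486
D_3 = 10237.82988
D_4 = 12193.25539
Terminal value at year 4: TV = D_4×(1+g_2)/(r−g_2) = 12302.99468/0.085 = 144741.11392
P_0 = D_1/(1+r)^1 + D_2/(1+r)^2 + D_3/(1+r)^3 + D_4/(1+r)^4 + TV/(1+r)^4
    = 6597.31261 + 7182.26629 + 7819.08515 + 8512.36784 + 101046.81350 = 131157.84539

$131157.85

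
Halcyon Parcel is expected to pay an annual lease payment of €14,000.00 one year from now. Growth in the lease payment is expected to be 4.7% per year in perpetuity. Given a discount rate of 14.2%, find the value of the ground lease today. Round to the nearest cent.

Growing perpetuity: P = D₁ / (r − g) = €14,000.0000 / (0.142 − 0.047) = €147,368.42

€147368.42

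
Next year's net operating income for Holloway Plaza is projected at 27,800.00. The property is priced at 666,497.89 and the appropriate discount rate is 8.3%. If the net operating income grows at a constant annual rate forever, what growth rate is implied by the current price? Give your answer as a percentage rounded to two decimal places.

P = D₁/(r−g) ⇒ g = r − D₁/P = 0.083 − 27,800.00/666,497.89 = 0.041289

4.13%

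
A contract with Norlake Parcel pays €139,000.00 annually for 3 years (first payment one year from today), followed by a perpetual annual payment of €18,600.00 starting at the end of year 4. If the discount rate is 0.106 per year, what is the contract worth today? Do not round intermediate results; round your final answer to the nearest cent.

€471753.99

PV of 3-year annuity: €139,000.00 × [1 − (1+0.106)^−3] / 0.106 = 342053.47075
Perpetuity value at year 3: €18,600.00 / 0.106 = 175471.69811
PV of perpetuity: 175471.69811 / (1+0.106)^3 = 129700.51426
Total PV = 342053.47075 + 129700.51426 = 471753.98501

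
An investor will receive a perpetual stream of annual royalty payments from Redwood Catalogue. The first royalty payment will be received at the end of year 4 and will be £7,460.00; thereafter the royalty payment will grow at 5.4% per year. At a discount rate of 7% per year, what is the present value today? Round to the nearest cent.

£380598.89

Value at end of year 3: C₁ / (r − g) = £7,460.00 / (0.07 − 0.054) = £466,250.0000
Discount to today: PV = £466,250.0000 / (1 + 0.07)^3 = £466,250.0000 / 1.225043 = £380,598.89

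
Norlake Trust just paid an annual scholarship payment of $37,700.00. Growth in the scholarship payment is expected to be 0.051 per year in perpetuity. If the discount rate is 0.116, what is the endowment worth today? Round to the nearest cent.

D₁ = D₀ × (1 + g) = $37,700.00 × 1.051 = $39,622.7000
Growing perpetuity: P = D₁ / (r − g) = $39,622.7000 / (0.116 − 0.051) = $609,580.00

$609580.00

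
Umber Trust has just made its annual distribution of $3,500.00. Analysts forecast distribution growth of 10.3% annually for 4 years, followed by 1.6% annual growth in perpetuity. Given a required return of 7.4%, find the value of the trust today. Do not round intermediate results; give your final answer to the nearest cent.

$83176.32

D_1 = 3860.50000
D_2 = 4258.13150
D_3 = 4696.71904
D_4 = 5180.48111
Terminal value at year 4: TV = D_4×(1+g_2)/(r−g_2) = 5263.36880/0.058 = 90747.73800
P_0 = D_1/(1+r)^1 + D_2/(1+r)^2 + D_3/(1+r)^3 + D_4/(1+r)^4 + TV/(1+r)^4
    = 3594.50652 + 3691.56489 + 3791.24401 + 3893.61466 + 68205.38787 = 83176.31796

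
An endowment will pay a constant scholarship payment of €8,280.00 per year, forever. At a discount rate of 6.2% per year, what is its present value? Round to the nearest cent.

Level perpetuity: PV = C / r = €8,280.00 / 0.062 = €133,548.39

€133548.39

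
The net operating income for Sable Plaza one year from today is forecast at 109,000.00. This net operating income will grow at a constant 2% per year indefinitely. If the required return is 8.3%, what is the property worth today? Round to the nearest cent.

Growing perpetuity: P = D₁ / (r − g) = 109,000.0000 / (0.083 − 0.02) = 1,730,158.73

1730158.73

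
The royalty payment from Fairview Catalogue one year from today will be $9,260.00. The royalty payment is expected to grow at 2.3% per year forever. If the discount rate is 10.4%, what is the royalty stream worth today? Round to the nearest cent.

$114320.99

Growing perpetuity: P = D₁ / (r − g) = $9,260.0000 / (0.104 − 0.023) = $114,320.99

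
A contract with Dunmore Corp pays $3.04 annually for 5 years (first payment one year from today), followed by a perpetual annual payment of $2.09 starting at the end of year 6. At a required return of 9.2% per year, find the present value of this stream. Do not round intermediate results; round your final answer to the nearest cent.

PV of 5-year annuity: $3.04 × [1 − (1+0.092)^−5] / 0.092 = 11.76343
Perpetuity value at year 5: $2.09 / 0.092 = 22.71739
PV of perpetuity: 22.71739 / (1+0.092)^5 = 14.63003
Total PV = 11.76343 + 14.63003 = 26.39346

$26.39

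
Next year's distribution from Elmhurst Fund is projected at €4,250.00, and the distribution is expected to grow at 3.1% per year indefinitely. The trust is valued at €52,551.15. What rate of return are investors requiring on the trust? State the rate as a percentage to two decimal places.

11.19%

P = D₁/(r − g) ⇒ r = D₁/P + g = €4,250.0000/€52,551.15 + 0.031 = 0.080874 + 0.031 = 0.111874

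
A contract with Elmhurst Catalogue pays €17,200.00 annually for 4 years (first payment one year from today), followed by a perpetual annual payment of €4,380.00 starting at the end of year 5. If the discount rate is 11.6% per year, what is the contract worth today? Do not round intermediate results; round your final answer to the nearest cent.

€77027.77

PV of 4-year annuity: €17,200.00 × [1 − (1+0.116)^−4] / 0.116 = 52685.59405
Perpetuity value at year 4: €4,380.00 / 0.116 = 37758.62069
PV of perpetuity: 37758.62069 / (1+0.116)^4 = 24342.17290
Total PV = 52685.59405 + 24342.17290 = 77027.76696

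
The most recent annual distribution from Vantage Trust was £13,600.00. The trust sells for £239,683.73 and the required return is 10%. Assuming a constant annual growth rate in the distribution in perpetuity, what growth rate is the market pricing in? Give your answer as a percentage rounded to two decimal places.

P = D₀(1+g)/(r−g) ⇒ P(r−g) = D₀(1+g) ⇒ g(P+D₀) = P·r − D₀
g = (P·r − D₀)/(P + D₀) = (£239,683.73×0.1 − £13,600.00) / (£239,683.73 + £13,600.00) = 0.040936

4.09%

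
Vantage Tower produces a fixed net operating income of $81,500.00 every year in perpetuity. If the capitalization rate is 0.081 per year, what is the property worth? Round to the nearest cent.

$1006172.84

Level perpetuity: PV = C / r = $81,500.00 / 0.081 = $1,006,172.84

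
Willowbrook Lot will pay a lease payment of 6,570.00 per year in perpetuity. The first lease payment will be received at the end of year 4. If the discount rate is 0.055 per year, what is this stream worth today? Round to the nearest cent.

101729.12

Value at end of year 3: C / r = 6,570.00 / 0.055 = 119,454.5455
Discount to today: PV = 119,454.5455 / (1 + 0.055)^3 = 119,454.5455 / 1.174241 = 101,729.12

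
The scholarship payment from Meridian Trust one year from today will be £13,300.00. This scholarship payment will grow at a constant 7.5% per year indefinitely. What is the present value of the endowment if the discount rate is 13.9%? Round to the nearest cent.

£207812.50

Growing perpetuity: P = D₁ / (r − g) = £13,300.0000 / (0.139 − 0.075) = £207,812.50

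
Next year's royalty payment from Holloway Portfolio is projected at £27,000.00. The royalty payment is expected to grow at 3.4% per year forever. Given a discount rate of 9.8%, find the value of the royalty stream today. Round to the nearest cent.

Growing perpetuity: P = D₁ / (r − g) = £27,000.0000 / (0.098 − 0.034) = £421,875.00

£421875.00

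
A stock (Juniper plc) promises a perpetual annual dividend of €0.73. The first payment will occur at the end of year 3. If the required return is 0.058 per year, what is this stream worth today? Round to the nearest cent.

€11.24

Value at end of year 2: C / r = €0.73 / 0.058 = €12.5862
Discount to today: PV = €12.5862 / (1 + 0.058)^2 = €12.5862 / 1.119364 = €11.24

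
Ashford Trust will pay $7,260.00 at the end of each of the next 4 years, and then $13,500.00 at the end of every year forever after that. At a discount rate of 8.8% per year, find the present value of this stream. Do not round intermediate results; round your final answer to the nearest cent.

$133104.17

PV of 4-year annuity: $7,260.00 × [1 − (1+0.088)^−4] / 0.088 = 23623.99045
Perpetuity value at year 4: $13,500.00 / 0.088 = 153409.09091
PV of perpetuity: 153409.09091 / (1+0.088)^4 = 109480.18306
Total PV = 23623.99045 + 109480.18306 = 133104.17350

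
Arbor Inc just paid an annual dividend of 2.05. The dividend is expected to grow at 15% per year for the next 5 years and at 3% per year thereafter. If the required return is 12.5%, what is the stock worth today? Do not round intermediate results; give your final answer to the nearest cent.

35.76

D_1 = 2.35750
D_2 = 2.71113
D_3 = 3.11779
D_4 = 3.58546
D_5 = 4.12328
Terminal value at year 5: TV = D_5×(1+g_2)/(r−g_2) = 4.24698/0.095 = 44.70506
P_0 = D_1/(1+r)^1 + D_2/(1+r)^2 + D_3/(1+r)^3 + D_4/(1+r)^4 + D_5/(1+r)^5 + TV/(1+r)^5
    = 2.09556 + 2.14212 + 2.18973 + 2.23839 + 2.28813 + 24.80813 = 35.76205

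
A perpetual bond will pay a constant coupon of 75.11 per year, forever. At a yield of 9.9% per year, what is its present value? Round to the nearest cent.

758.69

Level perpetuity: PV = C / r = 75.11 / 0.099 = 758.69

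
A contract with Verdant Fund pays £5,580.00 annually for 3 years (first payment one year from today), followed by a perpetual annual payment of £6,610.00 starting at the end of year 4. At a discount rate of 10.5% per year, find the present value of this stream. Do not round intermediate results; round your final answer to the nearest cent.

£60413.30

PV of 3-year annuity: £5,580.00 × [1 − (1+0.105)^−3] / 0.105 = 13755.38892
Perpetuity value at year 3: £6,610.00 / 0.105 = 62952.38095
PV of perpetuity: 62952.38095 / (1+0.105)^3 = 46657.91487
Total PV = 13755.38892 + 46657.91487 = 60413.30379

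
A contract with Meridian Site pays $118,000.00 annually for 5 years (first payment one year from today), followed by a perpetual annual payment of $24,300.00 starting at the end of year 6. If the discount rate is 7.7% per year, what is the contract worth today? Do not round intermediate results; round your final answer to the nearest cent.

PV of 5-year annuity: $118,000.00 × [1 − (1+0.077)^−5] / 0.077 = 474888.66139
Perpetuity value at year 5: $24,300.00 / 0.077 = 315584.41558
PV of perpetuity: 315584.41558 / (1+0.077)^5 = 217789.54718
Total PV = 474888.66139 + 217789.54718 = 692678.20857

$692678.21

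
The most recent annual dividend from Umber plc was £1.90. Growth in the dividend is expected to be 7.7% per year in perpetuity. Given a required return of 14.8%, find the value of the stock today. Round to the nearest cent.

D₁ = D₀ × (1 + g) = £1.90 × 1.077 = £2.0463
Growing perpetuity: P = D₁ / (r − g) = £2.0463 / (0.148 − 0.077) = £28.82

£28.82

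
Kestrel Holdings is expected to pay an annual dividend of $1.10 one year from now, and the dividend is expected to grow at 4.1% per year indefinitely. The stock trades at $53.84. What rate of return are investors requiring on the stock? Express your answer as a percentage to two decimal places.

6.14%

P = D₁/(r − g) ⇒ r = D₁/P + g = $1.1000/$53.84 + 0.041 = 0.020431 + 0.041 = 0.061431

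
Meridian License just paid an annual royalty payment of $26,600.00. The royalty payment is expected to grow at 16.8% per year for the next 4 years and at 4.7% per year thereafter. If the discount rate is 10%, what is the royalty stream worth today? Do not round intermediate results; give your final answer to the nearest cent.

$791855.99

D_1 = 31068.80000
D_2 = 36288.35840
D_3 = 42384.80261
D_4 = 49505.44945
Terminal value at year 4: TV = D_4×(1+g_2)/(r−g_2) = 51832.20557/0.053 = 977966.14291
P_0 = D_1/(1+r)^1 + D_2/(1+r)^2 + D_3/(1+r)^3 + D_4/(1+r)^4 + TV/(1+r)^4
    = 28244.36364 + 29990.37884 + 31844.32954 + 33812.88809 + 667964.03450 = 791855.99460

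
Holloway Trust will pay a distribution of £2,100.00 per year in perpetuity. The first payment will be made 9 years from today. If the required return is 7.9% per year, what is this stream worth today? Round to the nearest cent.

Value at end of year 8: C / r = £2,100.00 / 0.079 = £26,582.2785
Discount to today: PV = £26,582.2785 / (1 + 0.079)^8 = £26,582.2785 / 1.837264 = £14,468.40

£14468.40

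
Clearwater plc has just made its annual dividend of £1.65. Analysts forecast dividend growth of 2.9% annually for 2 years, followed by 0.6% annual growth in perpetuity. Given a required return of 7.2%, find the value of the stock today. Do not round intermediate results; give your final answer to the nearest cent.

£26.28

D_1 = 1.69785
D_2 = 1.74709
Terminal value at year 2: TV = D_2×(1+g_2)/(r−g_2) = 1.75757/0.066 = 26.62985
P_0 = D_1/(1+r)^1 + D_2/(1+r)^2 + TV/(1+r)^2
    = 1.58382 + 1.52029 + 23.17283 = 26.27694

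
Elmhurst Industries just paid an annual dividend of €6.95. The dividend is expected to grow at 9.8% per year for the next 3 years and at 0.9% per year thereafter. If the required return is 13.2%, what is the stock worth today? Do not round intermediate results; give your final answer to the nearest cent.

D_1 = 7.63110
D_2 = 8.37895
D_3 = 9.20008
Terminal value at year 3: TV = D_3×(1+g_2)/(r−g_2) = 9.28289/0.123 = 75.47061
P_0 = D_1/(1+r)^1 + D_2/(1+r)^2 + D_3/(1+r)^3 + TV/(1+r)^3
    = 6.74125 + 6.53878 + 6.34238 + 52.02818 = 71.65059

€71.65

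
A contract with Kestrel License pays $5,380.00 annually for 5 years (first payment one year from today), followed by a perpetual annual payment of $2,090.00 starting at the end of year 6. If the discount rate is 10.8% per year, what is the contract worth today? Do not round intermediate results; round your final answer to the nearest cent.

$31572.78

PV of 5-year annuity: $5,380.00 × [1 − (1+0.108)^−5] / 0.108 = 19984.37077
Perpetuity value at year 5: $2,090.00 / 0.108 = 19351.85185
PV of perpetuity: 19351.85185 / (1+0.108)^5 = 11588.40670
Total PV = 19984.37077 + 11588.40670 = 31572.77747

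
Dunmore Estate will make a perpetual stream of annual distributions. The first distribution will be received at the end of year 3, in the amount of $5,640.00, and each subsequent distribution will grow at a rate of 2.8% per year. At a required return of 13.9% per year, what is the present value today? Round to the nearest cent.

Value at end of year 2: C₁ / (r − g) = $5,640.00 / (0.139 − 0.028) = $50,810.8108
Discount to today: PV = $50,810.8108 / (1 + 0.139)^2 = $50,810.8108 / 1.297321 = $39,165.95

$39165.95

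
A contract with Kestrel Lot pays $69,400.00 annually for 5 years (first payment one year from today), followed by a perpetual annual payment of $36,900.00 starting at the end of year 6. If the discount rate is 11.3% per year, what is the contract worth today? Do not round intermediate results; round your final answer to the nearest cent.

PV of 5-year annuity: $69,400.00 × [1 − (1+0.113)^−5] / 0.113 = 254571.27956
Perpetuity value at year 5: $36,900.00 / 0.113 = 326548.67257
PV of perpetuity: 326548.67257 / (1+0.113)^5 = 191193.04986
Total PV = 254571.27956 + 191193.04986 = 445764.32942

$445764.33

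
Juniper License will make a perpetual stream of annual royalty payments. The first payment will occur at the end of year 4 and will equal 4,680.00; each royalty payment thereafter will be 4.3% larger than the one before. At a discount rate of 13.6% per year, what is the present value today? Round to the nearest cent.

34326.37

Value at end of year 3: C₁ / (r − g) = 4,680.00 / (0.136 − 0.043) = 50,322.5806
Discount to today: PV = 50,322.5806 / (1 + 0.136)^3 = 50,322.5806 / 1.466003 = 34,326.37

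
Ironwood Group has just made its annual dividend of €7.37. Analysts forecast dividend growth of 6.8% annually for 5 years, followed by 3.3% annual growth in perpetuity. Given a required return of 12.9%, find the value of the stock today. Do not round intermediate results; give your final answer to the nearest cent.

D_1 = 7.87116
D_2 = 8.40640
D_3 = 8.97803
D_4 = 9.58854
D_5 = 10.24056
Terminal value at year 5: TV = D_5×(1+g_2)/(r−g_2) = 10.57850/0.096 = 110.19270
P_0 = D_1/(1+r)^1 + D_2/(1+r)^2 + D_3/(1+r)^3 + D_4/(1+r)^4 + D_5/(1+r)^5 + TV/(1+r)^5
    = 6.97180 + 6.59511 + 6.23878 + 5.90169 + 5.58283 + 60.07353 = 91.36373

€91.36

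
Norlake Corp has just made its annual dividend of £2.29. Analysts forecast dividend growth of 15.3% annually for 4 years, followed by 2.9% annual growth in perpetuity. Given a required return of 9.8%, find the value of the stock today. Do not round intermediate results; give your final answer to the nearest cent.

£51.89

D_1 = 2.64037
D_2 = 3.04435
D_3 = 3.51013
D_4 = 4.04718
Terminal value at year 4: TV = D_4×(1+g_2)/(r−g_2) = 4.16455/0.069 = 60.35580
P_0 = D_1/(1+r)^1 + D_2/(1+r)^2 + D_3/(1+r)^3 + D_4/(1+r)^4 + TV/(1+r)^4
    = 2.40471 + 2.52516 + 2.65165 + 2.78448 + 41.52500 = 51.89100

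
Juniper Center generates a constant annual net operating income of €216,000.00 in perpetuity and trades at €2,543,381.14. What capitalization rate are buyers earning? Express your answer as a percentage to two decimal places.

8.49%

P = C/r ⇒ r = C/P = €216,000.00/€2,543,381.14 = 0.084926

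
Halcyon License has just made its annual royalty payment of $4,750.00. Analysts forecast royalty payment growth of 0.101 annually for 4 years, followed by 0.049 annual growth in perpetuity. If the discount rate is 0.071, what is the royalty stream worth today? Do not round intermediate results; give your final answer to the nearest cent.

$273320.15

D_1 = 5229.75000
D_2 = 5757.95475
D_3 = 6339.50818
D_4 = 6979.79851
Terminal value at year 4: TV = D_4×(1+g_2)/(r−g_2) = 7321.80863/0.022 = 332809.48330
P_0 = D_1/(1+r)^1 + D_2/(1+r)^2 + D_3/(1+r)^3 + D_4/(1+r)^4 + TV/(1+r)^4
    = 4883.05322 + 5019.83342 + 5160.44500 + 5304.99528 + 252951.82060 = 273320.14753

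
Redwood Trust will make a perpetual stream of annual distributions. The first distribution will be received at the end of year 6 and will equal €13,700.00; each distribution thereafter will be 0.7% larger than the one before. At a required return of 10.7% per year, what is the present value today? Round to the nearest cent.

Value at end of year 5: C₁ / (r − g) = €13,700.00 / (0.107 − 0.007) = €137,000.0000
Discount to today: PV = €137,000.0000 / (1 + 0.107)^5 = €137,000.0000 / 1.662410 = €82,410.48

€82410.48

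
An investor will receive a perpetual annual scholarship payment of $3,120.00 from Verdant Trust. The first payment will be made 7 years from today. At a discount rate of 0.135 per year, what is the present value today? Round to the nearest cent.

$10810.50

Value at end of year 6: C / r = $3,120.00 / 0.135 = $23,111.1111
Discount to today: PV = $23,111.1111 / (1 + 0.135)^6 = $23,111.1111 / 2.137840 = $10,810.50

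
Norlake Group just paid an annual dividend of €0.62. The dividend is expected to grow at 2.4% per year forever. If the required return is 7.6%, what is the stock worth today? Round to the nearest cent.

€12.21

D₁ = D₀ × (1 + g) = €0.62 × 1.024 = €0.6349
Growing perpetuity: P = D₁ / (r − g) = €0.6349 / (0.076 − 0.024) = €12.21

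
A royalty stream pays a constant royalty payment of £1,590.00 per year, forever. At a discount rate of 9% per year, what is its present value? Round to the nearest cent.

£17666.67

Level perpetuity: PV = C / r = £1,590.00 / 0.09 = £17,666.67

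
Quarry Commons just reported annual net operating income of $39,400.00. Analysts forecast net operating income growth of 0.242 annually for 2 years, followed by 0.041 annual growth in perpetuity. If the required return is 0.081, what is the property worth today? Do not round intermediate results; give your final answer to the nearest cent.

D_1 = 48934.80000
D_2 = 60777.02160
Terminal value at year 2: TV = D_2×(1+g_2)/(r−g_2) = 63268.87949/0.04 = 1581721.98714
P_0 = D_1/(1+r)^1 + D_2/(1+r)^2 + TV/(1+r)^2
    = 45268.08511 + 52010.14033 + 1353563.90222 = 1450842.12766

$1450842.13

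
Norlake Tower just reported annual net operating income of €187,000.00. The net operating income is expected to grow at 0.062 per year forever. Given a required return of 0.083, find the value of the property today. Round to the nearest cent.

€9456857.14

D₁ = D₀ × (1 + g) = €187,000.00 × 1.062 = €198,594.0000
Growing perpetuity: P = D₁ / (r − g) = €198,594.0000 / (0.083 − 0.062) = €9,456,857.14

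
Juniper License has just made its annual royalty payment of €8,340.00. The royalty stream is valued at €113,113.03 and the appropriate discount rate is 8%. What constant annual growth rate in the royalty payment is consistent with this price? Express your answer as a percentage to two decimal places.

P = D₀(1+g)/(r−g) ⇒ P(r−g) = D₀(1+g) ⇒ g(P+D₀) = P·r − D₀
g = (P·r − D₀)/(P + D₀) = (€113,113.03×0.08 − €8,340.00) / (€113,113.03 + €8,340.00) = 0.005838

0.58%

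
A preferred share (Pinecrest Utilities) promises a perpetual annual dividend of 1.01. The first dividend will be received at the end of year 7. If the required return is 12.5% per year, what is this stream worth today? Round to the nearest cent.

Value at end of year 6: C / r = 1.01 / 0.125 = 8.0800
Discount to today: PV = 8.0800 / (1 + 0.125)^6 = 8.0800 / 2.027287 = 3.99

3.99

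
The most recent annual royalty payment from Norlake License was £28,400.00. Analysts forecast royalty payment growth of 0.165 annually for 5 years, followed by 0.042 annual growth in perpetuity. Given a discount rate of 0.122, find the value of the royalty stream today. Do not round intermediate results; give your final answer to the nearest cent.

£605623.08

D_1 = 33086.00000
D_2 = 38545.19000
D_3 = 44905.14635
D_4 = 52314.49550
D_5 = 60946.38725
Terminal value at year 5: TV = D_5×(1+g_2)/(r−g_2) = 63506.13552/0.08 = 793826.69399
P_0 = D_1/(1+r)^1 + D_2/(1+r)^2 + D_3/(1+r)^3 + D_4/(1+r)^4 + D_5/(1+r)^5 + TV/(1+r)^5
    = 29488.41355 + 30618.53991 + 31791.97772 + 33010.38685 + 34275.49080 + 446438.26764 = 605623.07646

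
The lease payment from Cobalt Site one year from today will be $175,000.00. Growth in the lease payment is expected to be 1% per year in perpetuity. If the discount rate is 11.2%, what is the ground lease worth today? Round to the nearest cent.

Growing perpetuity: P = D₁ / (r − g) = $175,000.0000 / (0.112 − 0.01) = $1,715,686.27

$1715686.27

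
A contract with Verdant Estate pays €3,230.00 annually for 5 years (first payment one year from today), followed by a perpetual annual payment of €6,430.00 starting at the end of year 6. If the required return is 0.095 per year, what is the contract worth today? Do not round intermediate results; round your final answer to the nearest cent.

PV of 5-year annuity: €3,230.00 × [1 − (1+0.095)^−5] / 0.095 = 12402.25938
Perpetuity value at year 5: €6,430.00 / 0.095 = 67684.21053
PV of perpetuity: 67684.21053 / (1+0.095)^5 = 42994.88303
Total PV = 12402.25938 + 42994.88303 = 55397.14241

€55397.14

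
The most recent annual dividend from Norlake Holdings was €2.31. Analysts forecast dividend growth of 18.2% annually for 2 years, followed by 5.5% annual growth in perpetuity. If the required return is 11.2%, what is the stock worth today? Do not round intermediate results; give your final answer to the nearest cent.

€53.37

D_1 = 2.73042
D_2 = 3.22736
Terminal value at year 2: TV = D_2×(1+g_2)/(r−g_2) = 3.40486/0.057 = 59.73440
P_0 = D_1/(1+r)^1 + D_2/(1+r)^2 + TV/(1+r)^2
    = 2.45541 + 2.60998 + 48.30754 = 53.37294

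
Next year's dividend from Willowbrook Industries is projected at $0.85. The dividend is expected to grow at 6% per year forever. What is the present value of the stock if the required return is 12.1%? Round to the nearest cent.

Growing perpetuity: P = D₁ / (r − g) = $0.8500 / (0.121 − 0.06) = $13.93

$13.93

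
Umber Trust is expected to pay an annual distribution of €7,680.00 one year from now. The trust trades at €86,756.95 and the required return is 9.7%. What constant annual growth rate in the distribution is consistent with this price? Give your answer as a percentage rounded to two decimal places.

P = D₁/(r−g) ⇒ g = r − D₁/P = 0.097 − €7,680.00/€86,756.95 = 0.008477

0.85%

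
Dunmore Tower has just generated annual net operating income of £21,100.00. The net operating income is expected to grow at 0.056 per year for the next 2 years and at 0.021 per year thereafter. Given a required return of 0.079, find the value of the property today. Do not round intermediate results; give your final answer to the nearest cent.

£396626.86

D_1 = 22281.60000
D_2 = 23529.36960
Terminal value at year 2: TV = D_2×(1+g_2)/(r−g_2) = 24023.48636/0.058 = 414198.04072
P_0 = D_1/(1+r)^1 + D_2/(1+r)^2 + TV/(1+r)^2
    = 20650.23170 + 20210.05067 + 355766.58159 = 396626.86395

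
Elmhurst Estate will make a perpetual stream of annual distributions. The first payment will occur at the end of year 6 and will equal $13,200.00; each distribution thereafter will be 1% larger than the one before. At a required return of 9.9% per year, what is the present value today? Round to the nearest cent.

Value at end of year 5: C₁ / (r − g) = $13,200.00 / (0.099 − 0.01) = $148,314.6067
Discount to today: PV = $148,314.6067 / (1 + 0.099)^5 = $148,314.6067 / 1.603203 = $92,511.44

$92511.44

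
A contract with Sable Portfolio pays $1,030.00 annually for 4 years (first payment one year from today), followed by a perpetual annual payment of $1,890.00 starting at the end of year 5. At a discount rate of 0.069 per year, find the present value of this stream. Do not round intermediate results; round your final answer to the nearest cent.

$24471.71

PV of 4-year annuity: $1,030.00 × [1 − (1+0.069)^−4] / 0.069 = 3496.71815
Perpetuity value at year 4: $1,890.00 / 0.069 = 27391.30435
PV of perpetuity: 27391.30435 / (1+0.069)^4 = 20974.99629
Total PV = 3496.71815 + 20974.99629 = 24471.71444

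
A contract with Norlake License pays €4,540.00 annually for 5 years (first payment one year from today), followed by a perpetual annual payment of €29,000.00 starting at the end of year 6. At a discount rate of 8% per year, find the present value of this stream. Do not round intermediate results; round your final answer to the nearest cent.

€264838.31

PV of 5-year annuity: €4,540.00 × [1 − (1+0.08)^−5] / 0.08 = 18126.90357
Perpetuity value at year 5: €29,000.00 / 0.08 = 362500.00000
PV of perpetuity: 362500.00000 / (1+0.08)^5 = 246711.40892
Total PV = 18126.90357 + 246711.40892 = 264838.31249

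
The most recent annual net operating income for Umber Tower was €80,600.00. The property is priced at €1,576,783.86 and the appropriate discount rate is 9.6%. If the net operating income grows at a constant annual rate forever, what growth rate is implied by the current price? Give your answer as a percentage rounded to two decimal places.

P = D₀(1+g)/(r−g) ⇒ P(r−g) = D₀(1+g) ⇒ g(P+D₀) = P·r − D₀
g = (P·r − D₀)/(P + D₀) = (€1,576,783.86×0.096 − €80,600.00) / (€1,576,783.86 + €80,600.00) = 0.042701

4.27%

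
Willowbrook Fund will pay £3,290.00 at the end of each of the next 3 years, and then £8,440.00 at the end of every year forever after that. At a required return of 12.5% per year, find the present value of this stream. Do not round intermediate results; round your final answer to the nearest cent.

£55256.08

PV of 3-year annuity: £3,290.00 × [1 − (1+0.125)^−3] / 0.125 = 7834.62277
Perpetuity value at year 3: £8,440.00 / 0.125 = 67520.00000
PV of perpetuity: 67520.00000 / (1+0.125)^3 = 47421.45405
Total PV = 7834.62277 + 47421.45405 = 55256.07682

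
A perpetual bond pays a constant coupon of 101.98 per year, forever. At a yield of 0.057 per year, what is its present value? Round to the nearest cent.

Level perpetuity: PV = C / r = 101.98 / 0.057 = 1,789.12

1789.12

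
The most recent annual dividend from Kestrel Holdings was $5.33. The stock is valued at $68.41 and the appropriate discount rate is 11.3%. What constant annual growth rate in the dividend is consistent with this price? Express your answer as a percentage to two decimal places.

P = D₀(1+g)/(r−g) ⇒ P(r−g) = D₀(1+g) ⇒ g(P+D₀) = P·r − D₀
g = (P·r − D₀)/(P + D₀) = ($68.41×0.113 − $5.33) / ($68.41 + $5.33) = 0.032551

3.26%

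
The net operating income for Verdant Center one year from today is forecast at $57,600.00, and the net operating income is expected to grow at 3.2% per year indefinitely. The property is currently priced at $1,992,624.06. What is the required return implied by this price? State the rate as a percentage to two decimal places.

6.09%

P = D₁/(r − g) ⇒ r = D₁/P + g = $57,600.0000/$1,992,624.06 + 0.032 = 0.028907 + 0.032 = 0.060907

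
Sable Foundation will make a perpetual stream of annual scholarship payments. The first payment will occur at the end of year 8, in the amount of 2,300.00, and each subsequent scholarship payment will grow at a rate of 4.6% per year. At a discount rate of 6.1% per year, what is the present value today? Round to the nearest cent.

101304.54

Value at end of year 7: C₁ / (r − g) = 2,300.00 / (0.061 − 0.046) = 153,333.3333
Discount to today: PV = 153,333.3333 / (1 + 0.061)^7 = 153,333.3333 / 1.513588 = 101,304.54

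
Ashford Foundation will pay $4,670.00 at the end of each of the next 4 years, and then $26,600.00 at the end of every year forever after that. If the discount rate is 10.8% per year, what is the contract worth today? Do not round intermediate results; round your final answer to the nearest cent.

$177968.11

PV of 4-year annuity: $4,670.00 × [1 − (1+0.108)^−4] / 0.108 = 14550.50720
Perpetuity value at year 4: $26,600.00 / 0.108 = 246296.29630
PV of perpetuity: 246296.29630 / (1+0.108)^4 = 163417.60434
Total PV = 14550.50720 + 163417.60434 = 177968.11154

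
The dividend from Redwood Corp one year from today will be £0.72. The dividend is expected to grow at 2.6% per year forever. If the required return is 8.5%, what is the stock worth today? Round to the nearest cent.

Growing perpetuity: P = D₁ / (r − g) = £0.7200 / (0.085 − 0.026) = £12.20

£12.20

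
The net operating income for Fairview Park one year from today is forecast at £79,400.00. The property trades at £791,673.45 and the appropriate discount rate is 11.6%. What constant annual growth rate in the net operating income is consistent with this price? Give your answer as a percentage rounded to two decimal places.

P = D₁/(r−g) ⇒ g = r − D₁/P = 0.116 − £79,400.00/£791,673.45 = 0.015706

1.57%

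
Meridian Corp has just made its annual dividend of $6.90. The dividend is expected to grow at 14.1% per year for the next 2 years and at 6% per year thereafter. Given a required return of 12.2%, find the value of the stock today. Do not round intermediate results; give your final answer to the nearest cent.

$136.15

D_1 = 7.87290
D_2 = 8.98298
Terminal value at year 2: TV = D_2×(1+g_2)/(r−g_2) = 9.52196/0.062 = 153.57996
P_0 = D_1/(1+r)^1 + D_2/(1+r)^2 + TV/(1+r)^2
    = 7.01684 + 7.13567 + 121.99691 = 136.14943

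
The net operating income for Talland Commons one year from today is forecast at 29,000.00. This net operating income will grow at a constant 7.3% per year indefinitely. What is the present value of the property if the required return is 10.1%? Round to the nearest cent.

1035714.29

Growing perpetuity: P = D₁ / (r − g) = 29,000.0000 / (0.101 − 0.073) = 1,035,714.29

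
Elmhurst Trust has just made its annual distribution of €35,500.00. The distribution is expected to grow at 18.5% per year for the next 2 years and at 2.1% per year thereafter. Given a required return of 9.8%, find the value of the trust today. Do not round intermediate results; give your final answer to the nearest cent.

€627932.55

D_1 = 42067.50000
D_2 = 49849.98750
Terminal value at year 2: TV = D_2×(1+g_2)/(r−g_2) = 50896.83724/0.077 = 660997.88620
P_0 = D_1/(1+r)^1 + D_2/(1+r)^2 + TV/(1+r)^2
    = 38312.84153 + 41348.55848 + 548271.14558 = 627932.54560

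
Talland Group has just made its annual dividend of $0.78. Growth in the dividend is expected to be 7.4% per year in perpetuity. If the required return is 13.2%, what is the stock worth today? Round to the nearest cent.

D₁ = D₀ × (1 + g) = $0.78 × 1.074 = $0.8377
Growing perpetuity: P = D₁ / (r − g) = $0.8377 / (0.132 − 0.074) = $14.44

$14.44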